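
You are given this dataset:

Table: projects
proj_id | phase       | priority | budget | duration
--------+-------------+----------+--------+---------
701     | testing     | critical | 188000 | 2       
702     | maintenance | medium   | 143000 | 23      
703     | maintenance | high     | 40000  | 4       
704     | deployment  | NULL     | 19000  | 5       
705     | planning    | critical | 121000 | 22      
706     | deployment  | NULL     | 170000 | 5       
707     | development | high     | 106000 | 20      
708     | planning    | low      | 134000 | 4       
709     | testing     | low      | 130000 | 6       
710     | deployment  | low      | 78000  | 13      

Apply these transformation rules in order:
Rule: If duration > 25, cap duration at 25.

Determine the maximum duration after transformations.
23

Step 1: Original maximum duration = 23
Step 2: Check cap of 25 against maximum
Step 3: No records exceed the cap (max 23 <= cap 25), so no capping applies
Step 4: Maximum after transformation = 23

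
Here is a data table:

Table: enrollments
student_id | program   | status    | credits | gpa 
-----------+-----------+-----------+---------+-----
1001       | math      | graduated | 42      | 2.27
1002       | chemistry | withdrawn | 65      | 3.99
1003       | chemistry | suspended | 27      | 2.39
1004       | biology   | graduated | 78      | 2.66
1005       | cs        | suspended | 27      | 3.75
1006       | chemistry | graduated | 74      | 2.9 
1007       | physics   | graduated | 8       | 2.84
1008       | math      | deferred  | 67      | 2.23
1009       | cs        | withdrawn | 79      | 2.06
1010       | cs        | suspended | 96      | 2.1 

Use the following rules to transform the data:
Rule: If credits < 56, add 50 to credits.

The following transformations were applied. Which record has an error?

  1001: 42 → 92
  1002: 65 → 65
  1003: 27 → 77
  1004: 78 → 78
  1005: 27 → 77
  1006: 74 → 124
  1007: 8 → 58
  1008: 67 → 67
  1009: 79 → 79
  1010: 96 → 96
Record 1006 has an error. The correct transformed value should be 74, not 124.

Step 1: Check each record against the rule
Step 2: Record 1006 has credits = 74
Step 3: Since 74 >= 56, the bonus should not have been applied
Step 4: Correct value = 74, but claimed value = 124
Conclusion: Record 1006 has the error.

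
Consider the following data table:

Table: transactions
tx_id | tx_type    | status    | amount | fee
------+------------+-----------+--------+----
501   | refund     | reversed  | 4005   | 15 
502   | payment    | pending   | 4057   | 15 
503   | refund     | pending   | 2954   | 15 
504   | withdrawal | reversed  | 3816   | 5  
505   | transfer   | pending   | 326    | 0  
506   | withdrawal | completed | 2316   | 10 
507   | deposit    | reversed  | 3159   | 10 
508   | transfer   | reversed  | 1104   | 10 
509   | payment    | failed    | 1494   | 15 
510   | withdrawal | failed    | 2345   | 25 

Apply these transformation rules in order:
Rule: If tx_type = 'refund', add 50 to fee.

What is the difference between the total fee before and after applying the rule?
100

Step 1: Original sum of fee = 120
Step 2: 2 records have tx_type = 'refund'
Step 3: Each affected record changes by 50
Step 4: Total change = 2 × 50 = 100
Step 5: New sum = 120 + 100 = 220
Step 6: Difference = |220 - 120| = 100
        (Sum increased by 100)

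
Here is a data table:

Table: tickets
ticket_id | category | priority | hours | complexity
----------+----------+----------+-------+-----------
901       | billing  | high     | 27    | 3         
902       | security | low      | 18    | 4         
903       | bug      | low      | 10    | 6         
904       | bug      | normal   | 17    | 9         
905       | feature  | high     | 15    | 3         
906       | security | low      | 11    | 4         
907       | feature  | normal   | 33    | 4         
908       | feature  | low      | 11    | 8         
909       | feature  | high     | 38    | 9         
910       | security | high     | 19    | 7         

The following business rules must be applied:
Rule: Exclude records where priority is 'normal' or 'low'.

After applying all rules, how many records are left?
4

Step 1: Count records to exclude
  - 2 (normal) + 4 (low) = 6 records
Step 2: Total records: 10
Step 3: Remaining = 10 - 6 = 4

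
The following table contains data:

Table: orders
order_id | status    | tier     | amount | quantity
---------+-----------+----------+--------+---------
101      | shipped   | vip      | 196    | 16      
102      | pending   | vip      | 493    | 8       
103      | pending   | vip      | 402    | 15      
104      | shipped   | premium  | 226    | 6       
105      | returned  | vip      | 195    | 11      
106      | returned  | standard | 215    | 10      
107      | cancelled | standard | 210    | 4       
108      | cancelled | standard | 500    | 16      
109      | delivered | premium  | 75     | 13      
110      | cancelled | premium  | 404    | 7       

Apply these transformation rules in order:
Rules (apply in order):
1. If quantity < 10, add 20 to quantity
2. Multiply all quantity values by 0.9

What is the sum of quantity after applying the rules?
167.4

Step 1: Apply Rule 1 - Add 20 to records with quantity < 10
  - 4 records affected: 25 + (4 × 20) = 105
  - Unaffected records: 81
  - Sum after Rule 1: 186
Step 2: Apply Rule 2 - Multiply all by 0.9
  - 186 × 0.9 = 167.4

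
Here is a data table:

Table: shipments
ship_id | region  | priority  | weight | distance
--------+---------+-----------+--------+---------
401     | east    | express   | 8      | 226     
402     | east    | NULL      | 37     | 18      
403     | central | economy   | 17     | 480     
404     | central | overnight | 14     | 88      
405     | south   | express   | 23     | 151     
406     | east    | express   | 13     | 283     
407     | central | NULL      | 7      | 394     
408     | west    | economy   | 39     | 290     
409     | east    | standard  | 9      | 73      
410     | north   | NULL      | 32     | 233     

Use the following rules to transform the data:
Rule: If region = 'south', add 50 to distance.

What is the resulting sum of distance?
2286

Step 1: Count records where region = 'south': 1
Step 2: Total bonus added: 1 × 50 = 50
Step 3: Original sum of distance: 2236
Step 4: Final sum = 2236 + 50 = 2286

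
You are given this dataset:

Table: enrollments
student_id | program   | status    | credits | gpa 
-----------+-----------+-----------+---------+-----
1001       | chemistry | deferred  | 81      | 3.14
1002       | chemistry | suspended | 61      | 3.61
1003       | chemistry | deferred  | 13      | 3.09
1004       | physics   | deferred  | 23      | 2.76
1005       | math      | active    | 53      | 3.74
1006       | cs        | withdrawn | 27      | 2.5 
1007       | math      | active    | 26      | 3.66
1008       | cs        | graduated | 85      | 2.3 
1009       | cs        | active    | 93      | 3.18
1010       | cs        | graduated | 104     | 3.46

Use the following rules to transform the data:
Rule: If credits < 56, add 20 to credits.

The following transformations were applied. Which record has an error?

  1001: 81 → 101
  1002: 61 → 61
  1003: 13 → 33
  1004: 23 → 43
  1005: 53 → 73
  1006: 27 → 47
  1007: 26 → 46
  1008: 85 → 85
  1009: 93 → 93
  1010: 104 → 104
Record 1001 has an error. The correct transformed value should be 81, not 101.

Step 1: Check each record against the rule
Step 2: Record 1001 has credits = 81
Step 3: Since 81 >= 56, the bonus should not have been applied
Step 4: Correct value = 81, but claimed value = 101
Conclusion: Record 1001 has the error.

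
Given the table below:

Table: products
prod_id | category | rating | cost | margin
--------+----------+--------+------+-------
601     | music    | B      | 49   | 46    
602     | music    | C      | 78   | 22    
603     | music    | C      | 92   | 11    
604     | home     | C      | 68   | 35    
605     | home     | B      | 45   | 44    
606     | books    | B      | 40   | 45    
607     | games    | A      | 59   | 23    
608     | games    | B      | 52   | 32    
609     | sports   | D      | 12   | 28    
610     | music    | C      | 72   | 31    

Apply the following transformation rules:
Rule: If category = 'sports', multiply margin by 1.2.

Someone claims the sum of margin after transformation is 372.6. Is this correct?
No, the correct result is 322.6.

Step 1: Calculate the correct sum after transformation
Step 2: Apply multiplier 1.2 to records where category = 'sports'
Step 3: Correct result = 322.6
Step 4: Claimed result = 372.6
Step 5: 322.6 ≠ 372.6
Conclusion: The claimed result is incorrect. The correct answer is 322.6.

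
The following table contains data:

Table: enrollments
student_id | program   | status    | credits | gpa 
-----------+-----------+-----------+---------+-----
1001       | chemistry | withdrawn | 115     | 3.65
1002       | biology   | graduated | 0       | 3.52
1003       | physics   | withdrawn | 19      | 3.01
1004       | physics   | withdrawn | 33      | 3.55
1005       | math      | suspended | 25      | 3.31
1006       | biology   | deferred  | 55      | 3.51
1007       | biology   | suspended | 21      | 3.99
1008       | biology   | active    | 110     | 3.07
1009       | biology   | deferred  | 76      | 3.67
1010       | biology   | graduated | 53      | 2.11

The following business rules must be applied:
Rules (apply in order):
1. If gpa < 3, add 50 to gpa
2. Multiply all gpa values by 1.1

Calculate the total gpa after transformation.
91.73

Step 1: Apply Rule 1 - Add 50 to records with gpa < 3
  - 1 records affected: 2.11 + (1 × 50) = 52.11
  - Unaffected records: 31.28
  - Sum after Rule 1: 83.39
Step 2: Apply Rule 2 - Multiply all by 1.1
  - 83.39 × 1.1 = 91.73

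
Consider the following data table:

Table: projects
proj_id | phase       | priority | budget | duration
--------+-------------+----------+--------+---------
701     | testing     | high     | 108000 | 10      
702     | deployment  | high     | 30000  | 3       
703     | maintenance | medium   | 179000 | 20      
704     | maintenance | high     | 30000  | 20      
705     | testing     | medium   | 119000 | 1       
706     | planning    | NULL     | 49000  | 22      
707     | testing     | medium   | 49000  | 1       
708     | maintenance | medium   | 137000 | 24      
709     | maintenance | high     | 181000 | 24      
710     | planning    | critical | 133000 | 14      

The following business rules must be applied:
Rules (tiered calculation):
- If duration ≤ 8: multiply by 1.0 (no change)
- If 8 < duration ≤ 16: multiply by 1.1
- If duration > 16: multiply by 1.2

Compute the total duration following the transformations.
163.4

Step 1: Tier 1 (duration ≤ 8): 3 records, sum = 5 × 1.0 = 5.0
Step 2: Tier 2 (8 < duration ≤ 16): 2 records, sum = 24 × 1.1 = 26.4
Step 3: Tier 3 (duration > 16): 5 records, sum = 110 × 1.2 = 132.0
Step 4: Final sum = 5.0 + 26.4 + 132.0 = 163.4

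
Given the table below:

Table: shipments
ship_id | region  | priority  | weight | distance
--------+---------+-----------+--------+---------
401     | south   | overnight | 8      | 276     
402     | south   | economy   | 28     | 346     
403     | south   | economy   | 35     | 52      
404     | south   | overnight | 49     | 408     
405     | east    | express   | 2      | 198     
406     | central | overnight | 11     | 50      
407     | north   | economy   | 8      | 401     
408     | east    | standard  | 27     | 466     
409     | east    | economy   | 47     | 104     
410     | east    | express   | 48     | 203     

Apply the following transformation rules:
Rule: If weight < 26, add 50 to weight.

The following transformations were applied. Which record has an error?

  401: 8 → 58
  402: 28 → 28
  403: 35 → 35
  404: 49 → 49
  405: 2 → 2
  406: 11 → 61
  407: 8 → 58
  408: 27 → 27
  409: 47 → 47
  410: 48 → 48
Record 405 has an error. The correct transformed value should be 52, not 2.

Step 1: Check each record against the rule
Step 2: Record 405 has weight = 2
Step 3: Since 2 < 26, the bonus should have been applied
Step 4: Correct value = 52, but claimed value = 2
Conclusion: Record 405 has the error.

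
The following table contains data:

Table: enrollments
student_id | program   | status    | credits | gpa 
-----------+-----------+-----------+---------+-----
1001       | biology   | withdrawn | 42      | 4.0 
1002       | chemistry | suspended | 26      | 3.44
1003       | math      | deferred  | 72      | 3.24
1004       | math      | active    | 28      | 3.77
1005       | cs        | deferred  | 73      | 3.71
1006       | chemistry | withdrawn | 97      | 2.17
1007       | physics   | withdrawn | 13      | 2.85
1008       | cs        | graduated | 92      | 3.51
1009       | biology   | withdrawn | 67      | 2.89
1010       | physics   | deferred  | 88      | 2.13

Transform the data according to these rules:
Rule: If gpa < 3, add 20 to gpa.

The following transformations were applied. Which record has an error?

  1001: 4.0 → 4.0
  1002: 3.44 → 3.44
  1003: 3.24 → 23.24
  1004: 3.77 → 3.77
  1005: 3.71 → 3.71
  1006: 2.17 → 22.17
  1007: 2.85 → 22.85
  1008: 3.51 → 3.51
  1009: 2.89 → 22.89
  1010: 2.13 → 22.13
Record 1003 has an error. The correct transformed value should be 3.24, not 23.24.

Step 1: Check each record against the rule
Step 2: Record 1003 has gpa = 3.24
Step 3: Since 3.24 >= 3, the bonus should not have been applied
Step 4: Correct value = 3.24, but claimed value = 23.24
Conclusion: Record 1003 has the error.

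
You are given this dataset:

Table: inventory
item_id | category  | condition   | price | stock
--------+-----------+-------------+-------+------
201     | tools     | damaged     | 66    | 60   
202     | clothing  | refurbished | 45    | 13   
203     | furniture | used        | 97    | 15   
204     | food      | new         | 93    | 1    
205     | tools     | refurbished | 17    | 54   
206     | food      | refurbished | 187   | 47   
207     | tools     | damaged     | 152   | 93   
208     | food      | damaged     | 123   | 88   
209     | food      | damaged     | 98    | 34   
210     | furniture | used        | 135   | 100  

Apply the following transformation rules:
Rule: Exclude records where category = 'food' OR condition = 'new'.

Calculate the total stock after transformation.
335

Step 1: Find records where category = 'food' OR condition = 'new'
Step 2: 4 records match, summing to 170
Step 3: Original sum: 505
Step 4: Remaining sum = 505 - 170 = 335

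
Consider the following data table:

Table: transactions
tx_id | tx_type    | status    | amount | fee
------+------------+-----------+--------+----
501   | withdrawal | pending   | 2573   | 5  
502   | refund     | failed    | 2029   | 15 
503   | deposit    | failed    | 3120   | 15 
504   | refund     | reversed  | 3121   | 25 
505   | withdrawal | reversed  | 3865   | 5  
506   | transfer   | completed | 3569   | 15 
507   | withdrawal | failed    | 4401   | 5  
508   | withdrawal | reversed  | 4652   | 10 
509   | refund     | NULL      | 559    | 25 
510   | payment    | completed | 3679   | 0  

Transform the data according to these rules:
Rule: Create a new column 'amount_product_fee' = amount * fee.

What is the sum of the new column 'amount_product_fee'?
323485

Step 1: For each record, compute amount * fee
Example calculations:
  2573 * 5 = 12865
  2029 * 15 = 30435
  3120 * 15 = 46800
  ...
Step 2: Sum all derived values
Step 3: Total = 323485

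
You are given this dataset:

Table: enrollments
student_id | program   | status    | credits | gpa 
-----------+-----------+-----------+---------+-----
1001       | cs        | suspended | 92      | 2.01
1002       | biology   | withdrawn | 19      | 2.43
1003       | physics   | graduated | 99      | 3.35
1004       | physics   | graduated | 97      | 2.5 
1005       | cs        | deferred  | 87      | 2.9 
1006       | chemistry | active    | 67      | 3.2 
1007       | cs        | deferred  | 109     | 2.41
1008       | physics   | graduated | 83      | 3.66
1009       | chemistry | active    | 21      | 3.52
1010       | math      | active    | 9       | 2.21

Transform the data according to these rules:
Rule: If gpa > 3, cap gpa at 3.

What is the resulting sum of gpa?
26.46

Step 1: 4 records have gpa > 3
Step 2: These records originally summed to 13.73
Step 3: After capping: 4 × 3 = 12
Step 4: Unaffected records sum: 14.46
Step 5: Final sum = 12 + 14.46 = 26.46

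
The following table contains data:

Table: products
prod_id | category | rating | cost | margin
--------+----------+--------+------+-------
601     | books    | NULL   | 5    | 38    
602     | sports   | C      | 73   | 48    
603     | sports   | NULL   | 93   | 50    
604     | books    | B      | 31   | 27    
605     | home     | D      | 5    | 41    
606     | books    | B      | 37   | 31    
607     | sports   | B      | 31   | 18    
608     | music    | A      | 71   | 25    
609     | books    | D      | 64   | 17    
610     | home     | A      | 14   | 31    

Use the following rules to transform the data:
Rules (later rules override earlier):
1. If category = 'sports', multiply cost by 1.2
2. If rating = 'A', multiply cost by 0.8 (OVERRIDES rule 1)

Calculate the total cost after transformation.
446.4

Step 1: Rule 2 takes priority for records with rating = 'A'
  - 2 records: 85 × 0.8 = 68.0
Step 2: Rule 1 applies to remaining records with category = 'sports'
  - 3 records: 197 × 1.2 = 236.4
Step 3: Other records unchanged: 142
Step 4: Final sum = 68.0 + 236.4 + 142 = 446.4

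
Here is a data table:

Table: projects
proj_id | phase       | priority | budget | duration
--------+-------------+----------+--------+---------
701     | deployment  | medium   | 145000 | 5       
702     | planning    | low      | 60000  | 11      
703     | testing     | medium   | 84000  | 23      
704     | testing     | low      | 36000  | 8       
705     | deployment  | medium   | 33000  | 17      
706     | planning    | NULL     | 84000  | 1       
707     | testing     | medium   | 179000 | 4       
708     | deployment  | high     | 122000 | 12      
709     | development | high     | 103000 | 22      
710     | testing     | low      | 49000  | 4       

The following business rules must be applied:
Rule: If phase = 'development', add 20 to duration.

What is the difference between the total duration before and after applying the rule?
20

Step 1: Original sum of duration = 107
Step 2: 1 records have phase = 'development'
Step 3: Each affected record changes by 20
Step 4: Total change = 1 × 20 = 20
Step 5: New sum = 107 + 20 = 127
Step 6: Difference = |127 - 107| = 20
        (Sum increased by 20)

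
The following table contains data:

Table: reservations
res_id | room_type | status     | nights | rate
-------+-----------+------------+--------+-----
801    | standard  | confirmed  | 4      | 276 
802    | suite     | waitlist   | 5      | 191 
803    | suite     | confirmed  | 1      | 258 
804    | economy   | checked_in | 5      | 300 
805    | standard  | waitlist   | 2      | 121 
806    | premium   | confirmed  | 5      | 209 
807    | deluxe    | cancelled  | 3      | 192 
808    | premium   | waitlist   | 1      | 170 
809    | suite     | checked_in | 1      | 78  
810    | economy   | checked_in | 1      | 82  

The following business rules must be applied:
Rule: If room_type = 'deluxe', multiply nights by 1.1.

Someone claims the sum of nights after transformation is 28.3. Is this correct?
Yes, the result is correct.

Step 1: Calculate the correct sum after transformation
Step 2: Apply multiplier 1.1 to records where room_type = 'deluxe'
Step 3: Correct result = 28.3
Step 4: Claimed result = 28.3
Step 5: 28.3 = 28.3 ✓
Conclusion: The claimed result is correct.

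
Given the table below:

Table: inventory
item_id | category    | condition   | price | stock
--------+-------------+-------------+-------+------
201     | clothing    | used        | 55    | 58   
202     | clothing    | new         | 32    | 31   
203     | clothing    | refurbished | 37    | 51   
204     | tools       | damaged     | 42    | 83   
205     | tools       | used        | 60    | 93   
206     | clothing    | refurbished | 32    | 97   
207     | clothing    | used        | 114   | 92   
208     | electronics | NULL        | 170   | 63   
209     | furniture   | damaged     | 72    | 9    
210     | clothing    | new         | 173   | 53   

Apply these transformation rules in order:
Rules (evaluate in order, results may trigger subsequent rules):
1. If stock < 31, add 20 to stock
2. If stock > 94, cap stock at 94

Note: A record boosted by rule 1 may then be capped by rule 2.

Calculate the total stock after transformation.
647

Step 1: Apply rule 1 to records with stock < 31
  - 1 records get bonus of 20
  - Of these, 0 records then exceed 94 and get capped
Step 2: Apply rule 2 to records with stock > 94
  - 1 records (original) are capped
Step 3: Calculate final sum = 647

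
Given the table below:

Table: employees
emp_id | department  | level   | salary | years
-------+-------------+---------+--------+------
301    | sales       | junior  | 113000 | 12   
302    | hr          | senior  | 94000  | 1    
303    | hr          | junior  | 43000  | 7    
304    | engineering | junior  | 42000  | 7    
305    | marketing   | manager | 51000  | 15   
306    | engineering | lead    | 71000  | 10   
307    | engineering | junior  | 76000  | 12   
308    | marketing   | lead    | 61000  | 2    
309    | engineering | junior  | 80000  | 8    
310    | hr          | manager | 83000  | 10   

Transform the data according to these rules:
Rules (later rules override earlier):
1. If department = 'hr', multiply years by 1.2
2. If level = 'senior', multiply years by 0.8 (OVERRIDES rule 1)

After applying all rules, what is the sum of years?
87.2

Step 1: Rule 2 takes priority for records with level = 'senior'
  - 1 records: 1 × 0.8 = 0.8
Step 2: Rule 1 applies to remaining records with department = 'hr'
  - 2 records: 17 × 1.2 = 20.4
Step 3: Other records unchanged: 66
Step 4: Final sum = 0.8 + 20.4 + 66 = 87.2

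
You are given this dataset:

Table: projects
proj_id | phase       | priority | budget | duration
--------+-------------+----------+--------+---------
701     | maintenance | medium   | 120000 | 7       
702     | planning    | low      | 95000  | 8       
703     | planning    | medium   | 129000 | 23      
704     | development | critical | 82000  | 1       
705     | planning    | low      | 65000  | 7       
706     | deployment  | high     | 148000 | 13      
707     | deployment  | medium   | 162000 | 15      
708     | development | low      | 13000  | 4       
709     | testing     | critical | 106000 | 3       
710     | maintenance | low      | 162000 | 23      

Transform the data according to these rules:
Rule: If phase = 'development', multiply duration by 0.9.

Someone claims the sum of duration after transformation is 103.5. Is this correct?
Yes, the result is correct.

Step 1: Calculate the correct sum after transformation
Step 2: Apply multiplier 0.9 to records where phase = 'development'
Step 3: Correct result = 103.5
Step 4: Claimed result = 103.5
Step 5: 103.5 = 103.5 ✓
Conclusion: The claimed result is correct.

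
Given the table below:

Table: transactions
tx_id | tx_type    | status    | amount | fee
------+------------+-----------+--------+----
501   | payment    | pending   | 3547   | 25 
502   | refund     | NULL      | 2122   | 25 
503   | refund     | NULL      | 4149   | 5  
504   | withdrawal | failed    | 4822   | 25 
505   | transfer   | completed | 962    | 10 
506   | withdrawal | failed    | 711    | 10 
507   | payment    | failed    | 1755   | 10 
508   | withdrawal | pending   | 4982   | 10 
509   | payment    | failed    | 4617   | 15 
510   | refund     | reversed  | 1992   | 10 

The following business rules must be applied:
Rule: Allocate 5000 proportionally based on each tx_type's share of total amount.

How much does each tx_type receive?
payment: 1672.17, refund: 1393.0, transfer: 162.18, withdrawal: 1772.65

Step 1: Calculate total amount = 29659
Step 2: Calculate each tx_type's proportion:
  payment: 9919/29659 = 33.44% → 1672.17
  refund: 8263/29659 = 27.86% → 1393.0
  transfer: 962/29659 = 3.24% → 162.18
  withdrawal: 10515/29659 = 35.45% → 1772.65
Step 3: Verify: sum of allocations ≈ 5000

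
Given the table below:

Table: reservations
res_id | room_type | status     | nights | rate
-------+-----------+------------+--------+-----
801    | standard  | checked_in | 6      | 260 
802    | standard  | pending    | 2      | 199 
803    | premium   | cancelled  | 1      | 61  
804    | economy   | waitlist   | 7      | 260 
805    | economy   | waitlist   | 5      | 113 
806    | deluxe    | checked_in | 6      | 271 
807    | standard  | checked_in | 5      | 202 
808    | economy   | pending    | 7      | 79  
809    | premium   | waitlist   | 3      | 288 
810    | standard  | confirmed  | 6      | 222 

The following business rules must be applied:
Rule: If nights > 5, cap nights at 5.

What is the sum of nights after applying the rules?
41

Step 1: 5 records have nights > 5
Step 2: These records originally summed to 32
Step 3: After capping: 5 × 5 = 25
Step 4: Unaffected records sum: 16
Step 5: Final sum = 25 + 16 = 41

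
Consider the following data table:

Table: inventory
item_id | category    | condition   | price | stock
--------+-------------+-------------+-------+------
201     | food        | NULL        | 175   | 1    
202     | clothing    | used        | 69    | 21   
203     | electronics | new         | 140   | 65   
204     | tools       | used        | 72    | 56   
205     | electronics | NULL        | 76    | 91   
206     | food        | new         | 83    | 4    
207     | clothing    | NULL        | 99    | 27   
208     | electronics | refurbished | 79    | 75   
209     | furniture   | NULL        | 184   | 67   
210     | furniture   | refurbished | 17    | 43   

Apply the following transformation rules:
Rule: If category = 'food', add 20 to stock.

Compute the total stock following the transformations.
490

Step 1: Count records where category = 'food': 2
Step 2: Total bonus added: 2 × 20 = 40
Step 3: Original sum of stock: 450
Step 4: Final sum = 450 + 40 = 490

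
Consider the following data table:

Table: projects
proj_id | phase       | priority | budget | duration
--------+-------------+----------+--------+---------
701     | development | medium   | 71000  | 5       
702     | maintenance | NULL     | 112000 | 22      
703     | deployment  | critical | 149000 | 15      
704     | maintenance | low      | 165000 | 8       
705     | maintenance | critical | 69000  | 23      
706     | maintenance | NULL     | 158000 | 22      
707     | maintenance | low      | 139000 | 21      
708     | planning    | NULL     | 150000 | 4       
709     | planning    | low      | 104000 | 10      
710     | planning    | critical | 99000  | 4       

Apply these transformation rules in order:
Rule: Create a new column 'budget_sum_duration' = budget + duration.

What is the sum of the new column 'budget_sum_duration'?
1216134

Step 1: For each record, compute budget + duration
Example calculations:
  71000 + 5 = 71005
  112000 + 22 = 112022
  149000 + 15 = 149015
  ...
Step 2: Sum all derived values
Step 3: Total = 1216134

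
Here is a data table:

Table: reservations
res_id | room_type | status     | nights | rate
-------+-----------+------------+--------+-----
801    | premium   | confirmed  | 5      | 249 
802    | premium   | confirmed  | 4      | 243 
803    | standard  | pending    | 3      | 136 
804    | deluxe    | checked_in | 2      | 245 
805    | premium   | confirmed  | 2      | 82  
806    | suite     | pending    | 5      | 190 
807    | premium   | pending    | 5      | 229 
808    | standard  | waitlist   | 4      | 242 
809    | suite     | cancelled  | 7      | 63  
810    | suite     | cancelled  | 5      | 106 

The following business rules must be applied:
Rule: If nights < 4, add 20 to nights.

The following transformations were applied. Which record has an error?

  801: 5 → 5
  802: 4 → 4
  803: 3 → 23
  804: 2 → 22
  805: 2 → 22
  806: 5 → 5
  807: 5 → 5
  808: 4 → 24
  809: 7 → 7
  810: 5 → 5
Record 808 has an error. The correct transformed value should be 4, not 24.

Step 1: Check each record against the rule
Step 2: Record 808 has nights = 4
Step 3: Since 4 >= 4, the bonus should not have been applied
Step 4: Correct value = 4, but claimed value = 24
Conclusion: Record 808 has the error.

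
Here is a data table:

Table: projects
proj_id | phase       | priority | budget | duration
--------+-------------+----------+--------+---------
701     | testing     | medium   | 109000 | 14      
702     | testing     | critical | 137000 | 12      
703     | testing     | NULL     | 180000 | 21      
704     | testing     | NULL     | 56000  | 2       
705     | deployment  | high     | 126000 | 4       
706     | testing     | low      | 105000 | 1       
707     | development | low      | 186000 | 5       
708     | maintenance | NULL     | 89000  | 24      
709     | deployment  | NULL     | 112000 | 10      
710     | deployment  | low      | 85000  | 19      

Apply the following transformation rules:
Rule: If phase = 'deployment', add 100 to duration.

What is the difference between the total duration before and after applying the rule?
300

Step 1: Original sum of duration = 112
Step 2: 3 records have phase = 'deployment'
Step 3: Each affected record changes by 100
Step 4: Total change = 3 × 100 = 300
Step 5: New sum = 112 + 300 = 412
Step 6: Difference = |412 - 112| = 300
        (Sum increased by 300)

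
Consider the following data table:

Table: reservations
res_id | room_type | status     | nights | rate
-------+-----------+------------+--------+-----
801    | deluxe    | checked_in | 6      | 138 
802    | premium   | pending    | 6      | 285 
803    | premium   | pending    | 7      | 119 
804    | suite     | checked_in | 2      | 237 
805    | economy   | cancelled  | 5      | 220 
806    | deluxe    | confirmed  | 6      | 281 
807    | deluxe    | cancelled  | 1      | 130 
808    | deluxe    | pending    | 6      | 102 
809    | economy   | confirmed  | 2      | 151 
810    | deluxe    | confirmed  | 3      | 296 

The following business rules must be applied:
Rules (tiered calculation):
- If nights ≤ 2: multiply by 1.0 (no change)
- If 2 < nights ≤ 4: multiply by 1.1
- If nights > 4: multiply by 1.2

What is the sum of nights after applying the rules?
51.5

Step 1: Tier 1 (nights ≤ 2): 3 records, sum = 5 × 1.0 = 5.0
Step 2: Tier 2 (2 < nights ≤ 4): 1 records, sum = 3 × 1.1 = 3.3
Step 3: Tier 3 (nights > 4): 6 records, sum = 36 × 1.2 = 43.2
Step 4: Final sum = 5.0 + 3.3 + 43.2 = 51.5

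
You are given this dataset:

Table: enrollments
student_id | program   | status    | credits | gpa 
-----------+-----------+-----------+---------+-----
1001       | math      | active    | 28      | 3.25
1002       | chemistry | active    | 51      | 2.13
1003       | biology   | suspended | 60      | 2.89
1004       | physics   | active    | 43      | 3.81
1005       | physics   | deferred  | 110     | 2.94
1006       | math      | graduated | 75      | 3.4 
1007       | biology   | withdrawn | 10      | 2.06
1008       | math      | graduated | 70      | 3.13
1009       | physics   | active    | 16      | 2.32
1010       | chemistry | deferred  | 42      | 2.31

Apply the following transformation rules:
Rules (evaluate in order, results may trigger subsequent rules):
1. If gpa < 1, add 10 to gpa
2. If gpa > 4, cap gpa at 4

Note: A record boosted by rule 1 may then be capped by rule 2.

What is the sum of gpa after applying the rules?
28.24

Step 1: Apply rule 1 to records with gpa < 1
  - 0 records get bonus of 10
  - Of these, 0 records then exceed 4 and get capped
Step 2: Apply rule 2 to records with gpa > 4
  - 0 records (original) are capped
Step 3: Calculate final sum = 28.24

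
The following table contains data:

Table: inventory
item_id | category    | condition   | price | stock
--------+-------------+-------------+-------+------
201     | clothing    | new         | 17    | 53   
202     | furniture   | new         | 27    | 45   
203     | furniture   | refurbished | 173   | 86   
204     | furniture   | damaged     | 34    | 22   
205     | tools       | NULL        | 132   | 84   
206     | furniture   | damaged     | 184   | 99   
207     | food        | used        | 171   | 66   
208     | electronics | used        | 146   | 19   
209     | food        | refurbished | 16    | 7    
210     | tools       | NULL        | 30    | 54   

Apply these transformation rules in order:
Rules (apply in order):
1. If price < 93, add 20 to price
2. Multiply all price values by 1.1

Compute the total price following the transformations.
1133.0

Step 1: Apply Rule 1 - Add 20 to records with price < 93
  - 5 records affected: 124 + (5 × 20) = 224
  - Unaffected records: 806
  - Sum after Rule 1: 1030
Step 2: Apply Rule 2 - Multiply all by 1.1
  - 1030 × 1.1 = 1133.0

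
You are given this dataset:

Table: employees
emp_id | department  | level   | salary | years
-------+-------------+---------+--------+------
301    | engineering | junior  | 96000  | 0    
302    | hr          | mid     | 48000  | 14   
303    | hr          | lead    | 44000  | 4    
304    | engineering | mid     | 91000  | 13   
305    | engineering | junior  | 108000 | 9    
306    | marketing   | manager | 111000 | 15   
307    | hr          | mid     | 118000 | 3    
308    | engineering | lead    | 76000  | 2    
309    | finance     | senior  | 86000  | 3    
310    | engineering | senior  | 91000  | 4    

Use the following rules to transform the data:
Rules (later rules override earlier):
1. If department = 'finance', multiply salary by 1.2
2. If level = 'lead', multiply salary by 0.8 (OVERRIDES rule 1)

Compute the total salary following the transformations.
862200.0

Step 1: Rule 2 takes priority for records with level = 'lead'
  - 2 records: 120000 × 0.8 = 96000.0
Step 2: Rule 1 applies to remaining records with department = 'finance'
  - 1 records: 86000 × 1.2 = 103200.0
Step 3: Other records unchanged: 663000
Step 4: Final sum = 96000.0 + 103200.0 + 663000 = 862200.0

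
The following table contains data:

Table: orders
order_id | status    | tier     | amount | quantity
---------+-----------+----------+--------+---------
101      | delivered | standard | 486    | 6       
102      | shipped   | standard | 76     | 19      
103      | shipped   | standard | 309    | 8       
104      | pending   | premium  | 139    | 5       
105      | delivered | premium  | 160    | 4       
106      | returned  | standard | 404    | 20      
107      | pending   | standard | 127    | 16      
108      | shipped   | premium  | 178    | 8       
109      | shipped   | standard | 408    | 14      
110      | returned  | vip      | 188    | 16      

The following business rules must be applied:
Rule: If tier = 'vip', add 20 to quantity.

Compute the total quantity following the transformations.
136

Step 1: Count records where tier = 'vip': 1
Step 2: Total bonus added: 1 × 20 = 20
Step 3: Original sum of quantity: 116
Step 4: Final sum = 116 + 20 = 136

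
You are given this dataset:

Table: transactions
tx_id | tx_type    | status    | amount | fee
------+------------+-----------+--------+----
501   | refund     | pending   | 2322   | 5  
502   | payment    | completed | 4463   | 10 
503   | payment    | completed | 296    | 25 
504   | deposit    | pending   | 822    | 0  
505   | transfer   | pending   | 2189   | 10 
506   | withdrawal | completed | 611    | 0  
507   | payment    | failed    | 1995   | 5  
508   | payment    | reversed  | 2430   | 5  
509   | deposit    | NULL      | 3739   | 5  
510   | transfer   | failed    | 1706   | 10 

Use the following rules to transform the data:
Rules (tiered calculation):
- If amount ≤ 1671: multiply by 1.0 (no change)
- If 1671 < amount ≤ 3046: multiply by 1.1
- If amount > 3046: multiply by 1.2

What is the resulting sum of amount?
23277.6

Step 1: Tier 1 (amount ≤ 1671): 3 records, sum = 1729 × 1.0 = 1729.0
Step 2: Tier 2 (1671 < amount ≤ 3046): 5 records, sum = 10642 × 1.1 = 11706.2
Step 3: Tier 3 (amount > 3046): 2 records, sum = 8202 × 1.2 = 9842.4
Step 4: Final sum = 1729.0 + 11706.2 + 9842.4 = 23277.6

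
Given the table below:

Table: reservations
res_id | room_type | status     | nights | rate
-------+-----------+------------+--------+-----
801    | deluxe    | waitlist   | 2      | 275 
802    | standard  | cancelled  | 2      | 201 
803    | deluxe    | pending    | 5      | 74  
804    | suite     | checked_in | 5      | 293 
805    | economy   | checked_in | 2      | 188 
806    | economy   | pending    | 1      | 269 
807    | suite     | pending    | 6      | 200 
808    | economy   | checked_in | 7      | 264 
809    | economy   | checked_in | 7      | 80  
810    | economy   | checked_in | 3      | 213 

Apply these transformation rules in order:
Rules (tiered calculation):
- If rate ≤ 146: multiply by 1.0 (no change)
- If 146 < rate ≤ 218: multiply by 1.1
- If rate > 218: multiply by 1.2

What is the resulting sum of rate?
2357.4

Step 1: Tier 1 (rate ≤ 146): 2 records, sum = 154 × 1.0 = 154.0
Step 2: Tier 2 (146 < rate ≤ 218): 4 records, sum = 802 × 1.1 = 882.2
Step 3: Tier 3 (rate > 218): 4 records, sum = 1101 × 1.2 = 1321.2
Step 4: Final sum = 154.0 + 882.2 + 1321.2 = 2357.4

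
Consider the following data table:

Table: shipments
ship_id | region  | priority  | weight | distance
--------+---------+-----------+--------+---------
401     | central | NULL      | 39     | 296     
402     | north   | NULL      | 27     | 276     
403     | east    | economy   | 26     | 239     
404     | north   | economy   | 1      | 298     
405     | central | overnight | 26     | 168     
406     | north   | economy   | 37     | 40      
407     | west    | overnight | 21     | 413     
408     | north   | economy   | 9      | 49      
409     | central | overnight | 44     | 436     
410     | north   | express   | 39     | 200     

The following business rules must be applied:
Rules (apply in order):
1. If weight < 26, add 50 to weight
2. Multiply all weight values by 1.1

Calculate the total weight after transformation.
460.9

Step 1: Apply Rule 1 - Add 50 to records with weight < 26
  - 3 records affected: 31 + (3 × 50) = 181
  - Unaffected records: 238
  - Sum after Rule 1: 419
Step 2: Apply Rule 2 - Multiply all by 1.1
  - 419 × 1.1 = 460.9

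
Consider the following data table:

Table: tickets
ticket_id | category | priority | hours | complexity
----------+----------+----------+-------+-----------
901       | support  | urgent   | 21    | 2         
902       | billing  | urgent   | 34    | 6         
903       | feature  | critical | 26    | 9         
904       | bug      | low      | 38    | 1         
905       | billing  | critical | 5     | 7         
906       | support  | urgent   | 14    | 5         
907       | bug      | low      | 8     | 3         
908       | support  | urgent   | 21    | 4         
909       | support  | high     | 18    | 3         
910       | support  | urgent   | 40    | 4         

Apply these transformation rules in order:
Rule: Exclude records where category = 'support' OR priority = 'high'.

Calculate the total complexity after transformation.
26

Step 1: Find records where category = 'support' OR priority = 'high'
Step 2: 5 records match, summing to 18
Step 3: Original sum: 44
Step 4: Remaining sum = 44 - 18 = 26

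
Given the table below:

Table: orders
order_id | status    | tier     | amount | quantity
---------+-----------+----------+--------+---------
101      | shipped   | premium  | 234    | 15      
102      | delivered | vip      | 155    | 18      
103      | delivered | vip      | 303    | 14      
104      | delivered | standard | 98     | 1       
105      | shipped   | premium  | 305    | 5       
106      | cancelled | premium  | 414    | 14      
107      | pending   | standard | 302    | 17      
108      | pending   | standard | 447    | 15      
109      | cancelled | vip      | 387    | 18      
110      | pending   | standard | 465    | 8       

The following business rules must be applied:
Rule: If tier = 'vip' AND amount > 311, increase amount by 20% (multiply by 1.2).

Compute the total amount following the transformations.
3187.4

Step 1: Find records where tier = 'vip' AND amount > 311
Step 2: 1 records match, summing to 387
Step 3: After multiplier: 387 × 1.2 = 464.4
Step 4: Unaffected records sum: 2723
Step 5: Final sum = 464.4 + 2723 = 3187.4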